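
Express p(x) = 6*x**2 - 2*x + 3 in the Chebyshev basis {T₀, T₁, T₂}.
(6)T₀ + (-2)T₁ + (3)T₂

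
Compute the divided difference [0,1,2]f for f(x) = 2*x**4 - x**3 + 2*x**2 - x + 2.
13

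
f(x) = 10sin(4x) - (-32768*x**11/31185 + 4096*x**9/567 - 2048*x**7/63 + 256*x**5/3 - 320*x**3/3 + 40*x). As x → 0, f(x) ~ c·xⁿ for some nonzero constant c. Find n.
13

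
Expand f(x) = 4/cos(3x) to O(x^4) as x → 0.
4 + 18*x**2 + O(x**4)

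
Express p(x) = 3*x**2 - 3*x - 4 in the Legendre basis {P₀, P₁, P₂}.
(-3)P₀ + (-3)P₁ + (2)P₂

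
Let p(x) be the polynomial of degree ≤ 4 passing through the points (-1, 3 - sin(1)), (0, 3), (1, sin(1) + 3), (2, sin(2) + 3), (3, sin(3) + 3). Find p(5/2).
-65*sin(1)/128 + 35*sin(3)/128 + 35*sin(2)/32 + 3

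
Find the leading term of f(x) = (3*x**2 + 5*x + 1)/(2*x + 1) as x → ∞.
3*x/2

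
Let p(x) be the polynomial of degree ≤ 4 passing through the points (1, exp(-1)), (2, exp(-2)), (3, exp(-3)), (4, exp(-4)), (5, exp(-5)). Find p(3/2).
(-70*exp(2) - 5 + 28*e + 35*exp(4) + 140*exp(3))*exp(-5)/128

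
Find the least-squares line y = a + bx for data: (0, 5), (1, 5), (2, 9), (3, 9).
a = 23/5, b = 8/5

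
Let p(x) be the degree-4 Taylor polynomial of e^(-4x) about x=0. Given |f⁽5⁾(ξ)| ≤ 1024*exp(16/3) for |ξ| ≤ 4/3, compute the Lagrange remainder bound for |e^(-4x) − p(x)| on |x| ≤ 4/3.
131072*exp(16/3)/3645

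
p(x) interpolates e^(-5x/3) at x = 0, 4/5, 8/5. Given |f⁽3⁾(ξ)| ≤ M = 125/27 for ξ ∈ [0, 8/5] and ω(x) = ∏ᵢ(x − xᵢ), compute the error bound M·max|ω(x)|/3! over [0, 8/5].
64*sqrt(3)/729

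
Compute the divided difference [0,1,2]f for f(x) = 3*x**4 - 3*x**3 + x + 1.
12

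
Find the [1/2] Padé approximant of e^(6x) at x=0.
(2*x + 1)/(6*x**2 - 4*x + 1)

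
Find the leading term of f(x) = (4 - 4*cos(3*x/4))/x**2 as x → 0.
9/8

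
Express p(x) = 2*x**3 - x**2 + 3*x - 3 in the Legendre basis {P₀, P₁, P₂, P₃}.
(-10/3)P₀ + (21/5)P₁ + (-2/3)P₂ + (4/5)P₃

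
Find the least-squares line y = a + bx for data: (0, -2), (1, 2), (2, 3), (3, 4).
a = -11/10, b = 19/10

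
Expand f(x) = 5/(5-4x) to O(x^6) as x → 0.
1 + 4*x/5 + 16*x**2/25 + 64*x**3/125 + 256*x**4/625 + 1024*x**5/3125 + O(x**6)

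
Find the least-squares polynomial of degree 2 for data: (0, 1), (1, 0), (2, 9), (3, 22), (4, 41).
17/35 + (-83/35)x + (22/7)x²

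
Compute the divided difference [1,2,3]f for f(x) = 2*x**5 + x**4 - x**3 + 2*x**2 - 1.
201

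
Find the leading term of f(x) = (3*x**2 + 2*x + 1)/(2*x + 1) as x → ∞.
3*x/2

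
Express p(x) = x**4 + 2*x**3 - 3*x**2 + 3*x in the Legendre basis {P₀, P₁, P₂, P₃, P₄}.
(-4/5)P₀ + (21/5)P₁ + (-10/7)P₂ + (4/5)P₃ + (8/35)P₄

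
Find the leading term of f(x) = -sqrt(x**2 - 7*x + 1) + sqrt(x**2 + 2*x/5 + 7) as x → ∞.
37/10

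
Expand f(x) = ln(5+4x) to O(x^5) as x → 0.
log(5) + 4*x/5 - 8*x**2/25 + 64*x**3/375 - 64*x**4/625 + O(x**5)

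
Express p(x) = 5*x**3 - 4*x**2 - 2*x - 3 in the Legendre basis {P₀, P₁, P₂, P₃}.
(-13/3)P₀ + P₁ + (-8/3)P₂ + (2)P₃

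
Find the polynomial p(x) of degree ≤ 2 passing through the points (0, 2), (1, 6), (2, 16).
3*x**2 + x + 2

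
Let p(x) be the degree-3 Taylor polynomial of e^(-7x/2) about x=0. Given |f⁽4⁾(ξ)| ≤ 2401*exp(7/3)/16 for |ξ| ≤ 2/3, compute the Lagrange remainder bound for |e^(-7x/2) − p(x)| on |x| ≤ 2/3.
2401*exp(7/3)/1944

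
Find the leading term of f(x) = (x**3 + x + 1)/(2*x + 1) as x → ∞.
x**2/2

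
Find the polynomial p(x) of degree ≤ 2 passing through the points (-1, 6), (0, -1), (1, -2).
3*x**2 - 4*x - 1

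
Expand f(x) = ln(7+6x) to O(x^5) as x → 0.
log(7) + 6*x/7 - 18*x**2/49 + 72*x**3/343 - 324*x**4/2401 + O(x**5)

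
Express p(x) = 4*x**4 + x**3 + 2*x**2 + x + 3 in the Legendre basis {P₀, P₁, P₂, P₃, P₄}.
(67/15)P₀ + (8/5)P₁ + (76/21)P₂ + (2/5)P₃ + (32/35)P₄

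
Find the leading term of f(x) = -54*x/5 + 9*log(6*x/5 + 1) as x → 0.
-162*x**2/25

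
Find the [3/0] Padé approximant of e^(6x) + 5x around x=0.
36*x**3 + 18*x**2 + 11*x + 1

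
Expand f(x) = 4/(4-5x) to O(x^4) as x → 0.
1 + 5*x/4 + 25*x**2/16 + 125*x**3/64 + O(x**4)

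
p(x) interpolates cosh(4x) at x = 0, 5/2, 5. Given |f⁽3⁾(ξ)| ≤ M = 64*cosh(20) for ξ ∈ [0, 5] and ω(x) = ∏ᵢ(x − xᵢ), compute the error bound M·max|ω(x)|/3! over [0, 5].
1000*sqrt(3)*cosh(20)/27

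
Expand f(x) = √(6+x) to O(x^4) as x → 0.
sqrt(6) + sqrt(6)*x/12 - sqrt(6)*x**2/288 + sqrt(6)*x**3/3456 + O(x**4)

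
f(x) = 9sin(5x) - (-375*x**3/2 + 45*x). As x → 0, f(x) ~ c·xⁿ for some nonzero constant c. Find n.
5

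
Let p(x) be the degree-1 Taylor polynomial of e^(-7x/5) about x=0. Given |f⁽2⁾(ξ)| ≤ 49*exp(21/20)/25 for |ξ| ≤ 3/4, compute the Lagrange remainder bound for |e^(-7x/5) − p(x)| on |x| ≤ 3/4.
441*exp(21/20)/800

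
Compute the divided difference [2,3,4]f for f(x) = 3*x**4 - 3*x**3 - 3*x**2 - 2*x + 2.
135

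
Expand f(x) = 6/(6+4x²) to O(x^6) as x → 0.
1 - 2*x**2/3 + 4*x**4/9 + O(x**6)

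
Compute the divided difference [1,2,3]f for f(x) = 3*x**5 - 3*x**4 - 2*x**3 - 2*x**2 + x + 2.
181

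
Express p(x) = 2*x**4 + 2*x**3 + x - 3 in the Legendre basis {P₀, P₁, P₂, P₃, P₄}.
(-13/5)P₀ + (11/5)P₁ + (8/7)P₂ + (4/5)P₃ + (16/35)P₄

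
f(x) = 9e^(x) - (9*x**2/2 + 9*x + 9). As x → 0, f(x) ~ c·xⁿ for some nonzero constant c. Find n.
3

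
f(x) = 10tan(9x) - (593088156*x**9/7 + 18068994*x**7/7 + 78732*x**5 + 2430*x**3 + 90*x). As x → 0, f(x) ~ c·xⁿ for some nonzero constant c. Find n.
11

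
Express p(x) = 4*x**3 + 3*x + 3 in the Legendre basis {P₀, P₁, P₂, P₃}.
(3)P₀ + (27/5)P₁ + (8/5)P₃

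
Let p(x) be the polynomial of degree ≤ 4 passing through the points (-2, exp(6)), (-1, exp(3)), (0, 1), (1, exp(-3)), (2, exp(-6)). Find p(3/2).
((-5*exp(6) - 70 + 28*exp(3))*exp(6) + 35 + 140*exp(3))*exp(-6)/128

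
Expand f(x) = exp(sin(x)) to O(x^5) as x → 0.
1 + x + x**2/2 - x**4/8 + O(x**5)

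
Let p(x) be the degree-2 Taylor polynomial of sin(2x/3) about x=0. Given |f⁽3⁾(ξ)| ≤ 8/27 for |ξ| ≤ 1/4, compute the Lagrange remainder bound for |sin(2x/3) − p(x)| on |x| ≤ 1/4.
1/1296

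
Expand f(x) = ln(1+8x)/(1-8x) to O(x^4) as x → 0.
8*x + 32*x**2 + 1280*x**3/3 + O(x**4)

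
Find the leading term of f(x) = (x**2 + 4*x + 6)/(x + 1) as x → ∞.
x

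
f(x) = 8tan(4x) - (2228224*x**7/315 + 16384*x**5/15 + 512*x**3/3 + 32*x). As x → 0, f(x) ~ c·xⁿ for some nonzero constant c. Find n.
9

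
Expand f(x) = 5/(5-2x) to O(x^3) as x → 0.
1 + 2*x/5 + 4*x**2/25 + O(x**3)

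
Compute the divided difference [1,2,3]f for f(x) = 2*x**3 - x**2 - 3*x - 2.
11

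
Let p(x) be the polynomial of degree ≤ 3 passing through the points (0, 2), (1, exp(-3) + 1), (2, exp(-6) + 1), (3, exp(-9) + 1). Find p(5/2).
(-5*exp(6) + 5 + 15*exp(3) + 17*exp(9))*exp(-9)/16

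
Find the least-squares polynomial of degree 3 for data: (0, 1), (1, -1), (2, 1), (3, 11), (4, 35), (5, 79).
58/63 + (-547/378)x + (-71/63)x² + (49/54)x³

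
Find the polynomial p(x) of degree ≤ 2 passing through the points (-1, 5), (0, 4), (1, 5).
x**2 + 4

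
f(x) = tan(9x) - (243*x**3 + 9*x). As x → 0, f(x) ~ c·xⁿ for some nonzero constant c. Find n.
5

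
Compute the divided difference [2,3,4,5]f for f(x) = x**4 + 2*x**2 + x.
14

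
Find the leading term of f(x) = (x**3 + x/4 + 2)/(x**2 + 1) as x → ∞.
x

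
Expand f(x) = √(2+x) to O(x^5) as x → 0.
sqrt(2) + sqrt(2)*x/4 - sqrt(2)*x**2/32 + sqrt(2)*x**3/128 - 5*sqrt(2)*x**4/2048 + O(x**5)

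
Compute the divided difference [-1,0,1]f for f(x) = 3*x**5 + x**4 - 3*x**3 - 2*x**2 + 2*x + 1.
-1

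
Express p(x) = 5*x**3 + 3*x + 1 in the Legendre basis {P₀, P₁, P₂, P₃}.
P₀ + (6)P₁ + (2)P₃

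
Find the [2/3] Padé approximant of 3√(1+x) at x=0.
(21*x**2/16 + 21*x/5 + 3)/(-x**3/160 + 9*x**2/80 + 9*x/10 + 1)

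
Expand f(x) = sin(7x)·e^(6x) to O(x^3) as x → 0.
7*x + 42*x**2 + O(x**3)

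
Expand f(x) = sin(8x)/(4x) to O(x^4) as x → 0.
2 - 64*x**2/3 + O(x**4)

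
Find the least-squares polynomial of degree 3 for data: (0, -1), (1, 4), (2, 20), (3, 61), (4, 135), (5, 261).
-10/9 + (1567/378)x + (-241/252)x² + (229/108)x³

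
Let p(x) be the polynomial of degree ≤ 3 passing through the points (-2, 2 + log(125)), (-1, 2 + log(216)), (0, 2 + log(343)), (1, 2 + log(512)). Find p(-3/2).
2 + log(72*2**(3/8)*3**(13/16)*5**(15/16)*7**(1/16)/7)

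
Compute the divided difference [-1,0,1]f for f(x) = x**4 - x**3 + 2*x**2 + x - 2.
3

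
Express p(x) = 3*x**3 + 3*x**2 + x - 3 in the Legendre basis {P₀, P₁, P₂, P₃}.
(-2)P₀ + (14/5)P₁ + (2)P₂ + (6/5)P₃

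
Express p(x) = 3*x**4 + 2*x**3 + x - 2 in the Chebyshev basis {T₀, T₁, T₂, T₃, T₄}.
(-7/8)T₀ + (5/2)T₁ + (3/2)T₂ + (1/2)T₃ + (3/8)T₄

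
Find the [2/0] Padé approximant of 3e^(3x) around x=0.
27*x**2/2 + 9*x + 3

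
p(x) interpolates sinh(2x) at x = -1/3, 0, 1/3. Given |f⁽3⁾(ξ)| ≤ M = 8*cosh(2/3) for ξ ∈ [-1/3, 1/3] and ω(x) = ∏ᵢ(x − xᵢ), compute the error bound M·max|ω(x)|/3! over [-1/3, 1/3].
8*sqrt(3)*cosh(2/3)/729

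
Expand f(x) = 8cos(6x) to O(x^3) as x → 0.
8 - 144*x**2 + O(x**3)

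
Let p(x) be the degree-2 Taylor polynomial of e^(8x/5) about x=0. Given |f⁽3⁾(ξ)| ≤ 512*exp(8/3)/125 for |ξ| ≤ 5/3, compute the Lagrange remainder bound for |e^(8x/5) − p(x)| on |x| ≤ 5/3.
256*exp(8/3)/81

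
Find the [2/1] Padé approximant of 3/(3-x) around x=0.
1/(1 - x/3)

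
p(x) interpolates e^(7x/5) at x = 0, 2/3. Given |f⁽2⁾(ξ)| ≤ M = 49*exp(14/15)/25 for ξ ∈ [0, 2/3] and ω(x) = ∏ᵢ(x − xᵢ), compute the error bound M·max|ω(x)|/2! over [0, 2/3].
49*exp(14/15)/450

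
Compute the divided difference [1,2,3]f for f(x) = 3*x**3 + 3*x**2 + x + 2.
21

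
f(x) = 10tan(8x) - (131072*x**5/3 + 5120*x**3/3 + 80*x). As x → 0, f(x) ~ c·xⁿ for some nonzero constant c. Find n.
7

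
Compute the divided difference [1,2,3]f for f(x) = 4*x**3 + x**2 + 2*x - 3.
25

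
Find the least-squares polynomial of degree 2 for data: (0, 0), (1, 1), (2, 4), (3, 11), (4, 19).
-1/35 + (-12/35)x + (9/7)x²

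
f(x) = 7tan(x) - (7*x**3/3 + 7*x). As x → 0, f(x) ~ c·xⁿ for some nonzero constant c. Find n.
5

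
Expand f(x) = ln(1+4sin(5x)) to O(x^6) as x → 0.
20*x - 200*x**2 + 7750*x**3/3 - 115000*x**4/3 + 3640625*x**5/6 + O(x**6)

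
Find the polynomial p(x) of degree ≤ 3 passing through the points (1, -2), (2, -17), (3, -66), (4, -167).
-3*x**3 + x**2 + 3*x - 3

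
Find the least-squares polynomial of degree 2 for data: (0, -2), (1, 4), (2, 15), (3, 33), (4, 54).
-74/35 + (247/70)x + (37/14)x²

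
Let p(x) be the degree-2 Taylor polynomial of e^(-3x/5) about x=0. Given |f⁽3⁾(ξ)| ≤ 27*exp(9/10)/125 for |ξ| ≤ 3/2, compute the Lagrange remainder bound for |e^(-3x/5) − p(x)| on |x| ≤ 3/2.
243*exp(9/10)/2000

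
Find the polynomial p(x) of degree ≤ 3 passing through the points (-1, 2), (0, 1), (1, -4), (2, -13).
-2*x**2 - 3*x + 1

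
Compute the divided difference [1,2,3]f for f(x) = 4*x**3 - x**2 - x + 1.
23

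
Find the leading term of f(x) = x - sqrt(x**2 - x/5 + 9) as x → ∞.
1/10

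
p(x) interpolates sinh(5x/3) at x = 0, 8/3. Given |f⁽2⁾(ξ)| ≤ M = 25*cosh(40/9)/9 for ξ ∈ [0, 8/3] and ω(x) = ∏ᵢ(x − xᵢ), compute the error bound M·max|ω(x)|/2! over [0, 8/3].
200*cosh(40/9)/81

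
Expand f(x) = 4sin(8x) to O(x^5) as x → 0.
32*x - 1024*x**3/3 + O(x**5)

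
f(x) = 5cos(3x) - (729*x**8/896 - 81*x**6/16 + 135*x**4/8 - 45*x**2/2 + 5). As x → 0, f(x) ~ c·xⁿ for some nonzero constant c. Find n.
10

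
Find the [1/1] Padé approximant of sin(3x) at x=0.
3*x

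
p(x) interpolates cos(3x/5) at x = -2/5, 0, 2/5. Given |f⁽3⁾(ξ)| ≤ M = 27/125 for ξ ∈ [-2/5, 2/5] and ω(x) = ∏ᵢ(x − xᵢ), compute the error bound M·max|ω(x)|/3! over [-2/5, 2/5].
8*sqrt(3)/15625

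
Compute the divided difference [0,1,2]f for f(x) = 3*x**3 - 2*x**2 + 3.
7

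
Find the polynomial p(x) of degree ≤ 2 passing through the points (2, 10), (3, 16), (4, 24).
x**2 + x + 4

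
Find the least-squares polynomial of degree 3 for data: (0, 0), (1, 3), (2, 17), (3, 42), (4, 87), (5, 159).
-37/126 + (1759/756)x + (17/18)x² + (107/108)x³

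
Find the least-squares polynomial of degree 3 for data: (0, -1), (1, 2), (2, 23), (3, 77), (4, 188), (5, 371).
-15/14 + (127/84)x + (-5/4)x² + (19/6)x³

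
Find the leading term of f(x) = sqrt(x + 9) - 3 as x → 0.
x/6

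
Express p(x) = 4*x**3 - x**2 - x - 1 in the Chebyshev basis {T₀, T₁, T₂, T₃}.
(-3/2)T₀ + (2)T₁ + (-1/2)T₂ + T₃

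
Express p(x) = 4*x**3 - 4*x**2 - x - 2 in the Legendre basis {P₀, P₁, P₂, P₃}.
(-10/3)P₀ + (7/5)P₁ + (-8/3)P₂ + (8/5)P₃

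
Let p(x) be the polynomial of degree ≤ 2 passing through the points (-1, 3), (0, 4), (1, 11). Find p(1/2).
27/4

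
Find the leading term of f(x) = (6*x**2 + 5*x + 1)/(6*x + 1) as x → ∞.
x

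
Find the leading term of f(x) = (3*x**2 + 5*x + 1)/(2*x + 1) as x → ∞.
3*x/2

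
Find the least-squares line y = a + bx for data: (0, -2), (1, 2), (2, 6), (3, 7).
a = -7/5, b = 31/10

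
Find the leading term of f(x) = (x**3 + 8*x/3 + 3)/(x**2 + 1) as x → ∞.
x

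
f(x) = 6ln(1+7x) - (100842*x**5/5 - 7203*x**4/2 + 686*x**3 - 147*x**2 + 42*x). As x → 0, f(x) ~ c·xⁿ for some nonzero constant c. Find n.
6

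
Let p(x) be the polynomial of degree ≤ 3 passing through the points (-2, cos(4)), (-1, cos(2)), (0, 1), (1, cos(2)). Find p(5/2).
-189/16 + 15*cos(2) - 35*cos(4)/16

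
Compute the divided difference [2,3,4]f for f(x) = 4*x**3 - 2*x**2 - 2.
34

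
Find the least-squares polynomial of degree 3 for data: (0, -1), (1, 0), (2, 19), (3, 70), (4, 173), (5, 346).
-74/63 + (-127/378)x + (-109/126)x² + (80/27)x³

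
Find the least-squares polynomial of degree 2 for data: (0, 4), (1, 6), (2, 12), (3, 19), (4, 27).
128/35 + (153/70)x + (13/14)x²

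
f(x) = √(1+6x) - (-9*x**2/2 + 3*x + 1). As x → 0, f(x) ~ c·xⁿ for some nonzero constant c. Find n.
3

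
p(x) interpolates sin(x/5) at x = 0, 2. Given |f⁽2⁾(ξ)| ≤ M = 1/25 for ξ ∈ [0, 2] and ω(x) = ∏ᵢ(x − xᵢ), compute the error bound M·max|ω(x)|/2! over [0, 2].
1/50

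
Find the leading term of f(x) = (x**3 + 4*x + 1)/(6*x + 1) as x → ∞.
x**2/6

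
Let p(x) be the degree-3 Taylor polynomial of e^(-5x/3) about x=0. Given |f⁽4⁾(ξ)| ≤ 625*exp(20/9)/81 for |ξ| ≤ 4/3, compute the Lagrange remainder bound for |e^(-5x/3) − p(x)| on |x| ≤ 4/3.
20000*exp(20/9)/19683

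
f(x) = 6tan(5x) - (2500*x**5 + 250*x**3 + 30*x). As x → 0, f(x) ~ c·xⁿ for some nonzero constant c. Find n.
7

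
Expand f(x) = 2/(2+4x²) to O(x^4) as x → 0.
1 - 2*x**2 + O(x**4)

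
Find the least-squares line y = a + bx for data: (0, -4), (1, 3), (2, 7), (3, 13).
a = -7/2, b = 11/2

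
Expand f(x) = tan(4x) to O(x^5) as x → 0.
4*x + 64*x**3/3 + O(x**5)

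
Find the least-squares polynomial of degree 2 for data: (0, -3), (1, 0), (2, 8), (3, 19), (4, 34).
-22/7 + (111/70)x + (27/14)x²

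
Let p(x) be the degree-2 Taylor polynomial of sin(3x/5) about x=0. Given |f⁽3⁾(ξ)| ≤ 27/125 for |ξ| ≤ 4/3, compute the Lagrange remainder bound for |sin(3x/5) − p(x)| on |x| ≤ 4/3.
32/375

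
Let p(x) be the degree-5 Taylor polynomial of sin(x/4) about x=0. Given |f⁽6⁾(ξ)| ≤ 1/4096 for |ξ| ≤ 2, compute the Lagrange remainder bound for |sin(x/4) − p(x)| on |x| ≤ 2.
1/46080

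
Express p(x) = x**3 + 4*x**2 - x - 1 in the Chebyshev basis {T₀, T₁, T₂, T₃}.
T₀ + (-1/4)T₁ + (2)T₂ + (1/4)T₃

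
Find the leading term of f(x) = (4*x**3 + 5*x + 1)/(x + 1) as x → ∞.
4*x**2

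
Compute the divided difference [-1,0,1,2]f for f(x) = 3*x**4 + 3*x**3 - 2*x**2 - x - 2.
9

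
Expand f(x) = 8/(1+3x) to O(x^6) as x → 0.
8 - 24*x + 72*x**2 - 216*x**3 + 648*x**4 - 1944*x**5 + O(x**6)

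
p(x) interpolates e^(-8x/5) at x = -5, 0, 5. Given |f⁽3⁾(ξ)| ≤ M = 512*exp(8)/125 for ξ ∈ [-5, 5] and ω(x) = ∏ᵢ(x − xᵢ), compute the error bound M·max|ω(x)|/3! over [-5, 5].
512*sqrt(3)*exp(8)/27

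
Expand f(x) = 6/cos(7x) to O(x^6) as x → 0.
6 + 147*x**2 + 12005*x**4/4 + O(x**6)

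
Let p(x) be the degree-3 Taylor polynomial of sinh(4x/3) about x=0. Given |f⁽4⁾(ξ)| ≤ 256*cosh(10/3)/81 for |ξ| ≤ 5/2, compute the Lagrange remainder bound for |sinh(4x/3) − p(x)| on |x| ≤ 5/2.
1250*cosh(10/3)/243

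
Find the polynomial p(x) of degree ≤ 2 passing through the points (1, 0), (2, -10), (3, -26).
-3*x**2 - x + 4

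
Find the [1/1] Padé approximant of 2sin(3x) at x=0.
6*x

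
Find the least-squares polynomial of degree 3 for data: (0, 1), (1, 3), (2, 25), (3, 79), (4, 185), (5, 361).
47/63 + (41/189)x + (1/126)x² + (155/54)x³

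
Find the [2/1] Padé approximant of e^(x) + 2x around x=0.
(-x**2/2 + 8*x/3 + 1)/(1 - x/3)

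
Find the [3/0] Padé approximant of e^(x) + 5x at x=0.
x**3/6 + x**2/2 + 6*x + 1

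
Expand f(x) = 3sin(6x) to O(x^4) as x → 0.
18*x - 108*x**3 + O(x**4)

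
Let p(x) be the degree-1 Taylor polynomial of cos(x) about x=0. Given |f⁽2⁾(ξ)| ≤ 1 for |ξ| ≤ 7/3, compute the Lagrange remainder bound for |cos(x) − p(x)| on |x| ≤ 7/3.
49/18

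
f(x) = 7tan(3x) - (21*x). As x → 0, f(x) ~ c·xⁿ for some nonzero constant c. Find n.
3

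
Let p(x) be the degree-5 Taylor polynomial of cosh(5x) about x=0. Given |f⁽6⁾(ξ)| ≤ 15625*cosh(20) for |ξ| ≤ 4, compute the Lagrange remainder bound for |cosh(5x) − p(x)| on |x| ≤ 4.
800000*cosh(20)/9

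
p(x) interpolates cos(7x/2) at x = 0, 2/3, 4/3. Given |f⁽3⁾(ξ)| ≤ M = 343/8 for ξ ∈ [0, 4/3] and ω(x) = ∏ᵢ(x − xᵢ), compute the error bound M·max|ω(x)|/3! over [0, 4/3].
343*sqrt(3)/729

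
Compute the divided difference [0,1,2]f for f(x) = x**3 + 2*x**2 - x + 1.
5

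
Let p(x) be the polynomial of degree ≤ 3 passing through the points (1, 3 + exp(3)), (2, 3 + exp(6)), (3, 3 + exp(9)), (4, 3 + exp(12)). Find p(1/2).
-5*exp(12)/16 - 35*exp(6)/16 + 3 + 35*exp(3)/16 + 21*exp(9)/16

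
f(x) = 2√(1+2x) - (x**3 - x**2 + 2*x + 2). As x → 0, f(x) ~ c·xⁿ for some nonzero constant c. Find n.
4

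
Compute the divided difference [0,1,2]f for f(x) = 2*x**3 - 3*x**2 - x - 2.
3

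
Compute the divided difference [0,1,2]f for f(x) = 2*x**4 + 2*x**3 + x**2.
21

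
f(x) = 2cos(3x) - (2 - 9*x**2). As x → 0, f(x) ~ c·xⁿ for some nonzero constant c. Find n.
4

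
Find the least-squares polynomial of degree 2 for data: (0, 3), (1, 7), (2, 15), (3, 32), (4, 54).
113/35 + (-11/70)x + (45/14)x²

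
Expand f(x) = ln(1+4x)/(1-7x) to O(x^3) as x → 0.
4*x + 20*x**2 + O(x**3)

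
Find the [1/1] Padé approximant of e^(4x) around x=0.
(2*x + 1)/(1 - 2*x)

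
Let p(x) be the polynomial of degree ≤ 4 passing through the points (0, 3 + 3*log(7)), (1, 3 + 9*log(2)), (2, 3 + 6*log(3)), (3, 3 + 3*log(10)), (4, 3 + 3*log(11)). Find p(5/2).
3 + log(405*11**(113/128)*3**(7/32)*5**(13/32)*7**(9/128)/11)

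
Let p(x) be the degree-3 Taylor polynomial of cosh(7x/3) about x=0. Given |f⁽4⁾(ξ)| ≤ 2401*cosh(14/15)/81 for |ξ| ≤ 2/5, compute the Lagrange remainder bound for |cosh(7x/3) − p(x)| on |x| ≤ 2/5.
4802*cosh(14/15)/151875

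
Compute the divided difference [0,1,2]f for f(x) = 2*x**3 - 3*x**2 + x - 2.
3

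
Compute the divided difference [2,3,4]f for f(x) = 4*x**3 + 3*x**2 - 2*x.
39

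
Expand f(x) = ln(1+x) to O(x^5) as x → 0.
x - x**2/2 + x**3/3 - x**4/4 + O(x**5)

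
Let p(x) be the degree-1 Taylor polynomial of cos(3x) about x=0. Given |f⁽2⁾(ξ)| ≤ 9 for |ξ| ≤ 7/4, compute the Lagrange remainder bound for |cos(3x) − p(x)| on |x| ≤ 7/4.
441/32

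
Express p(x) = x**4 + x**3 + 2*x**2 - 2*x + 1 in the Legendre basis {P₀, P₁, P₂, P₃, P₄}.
(28/15)P₀ + (-7/5)P₁ + (40/21)P₂ + (2/5)P₃ + (8/35)P₄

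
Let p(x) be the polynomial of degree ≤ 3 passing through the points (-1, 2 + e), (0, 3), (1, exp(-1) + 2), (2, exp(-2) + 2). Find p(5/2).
(-35*e + 35 + (53 - 5*e)*exp(2))*exp(-2)/16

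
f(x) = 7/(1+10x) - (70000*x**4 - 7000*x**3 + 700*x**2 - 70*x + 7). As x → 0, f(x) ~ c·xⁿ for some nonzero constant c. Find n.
5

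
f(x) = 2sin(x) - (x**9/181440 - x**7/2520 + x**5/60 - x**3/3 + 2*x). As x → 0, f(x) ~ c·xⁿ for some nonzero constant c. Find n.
11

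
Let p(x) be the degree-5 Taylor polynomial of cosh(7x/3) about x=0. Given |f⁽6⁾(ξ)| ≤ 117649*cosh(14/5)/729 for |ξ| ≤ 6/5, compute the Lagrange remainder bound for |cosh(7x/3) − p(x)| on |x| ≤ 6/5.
470596*cosh(14/5)/703125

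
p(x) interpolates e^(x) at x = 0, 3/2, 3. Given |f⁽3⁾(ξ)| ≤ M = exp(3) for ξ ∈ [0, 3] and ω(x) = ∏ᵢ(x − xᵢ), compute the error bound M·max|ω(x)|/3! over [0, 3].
sqrt(3)*exp(3)/8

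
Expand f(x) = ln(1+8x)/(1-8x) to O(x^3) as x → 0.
8*x + 32*x**2 + O(x**3)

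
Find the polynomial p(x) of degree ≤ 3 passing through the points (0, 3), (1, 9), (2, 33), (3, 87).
2*x**3 + 3*x**2 + x + 3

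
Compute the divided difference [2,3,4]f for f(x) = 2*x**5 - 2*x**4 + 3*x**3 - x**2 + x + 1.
486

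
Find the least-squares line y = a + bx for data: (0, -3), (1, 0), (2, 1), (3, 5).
a = -3, b = 5/2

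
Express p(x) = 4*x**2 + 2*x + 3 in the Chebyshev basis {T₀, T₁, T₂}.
(5)T₀ + (2)T₁ + (2)T₂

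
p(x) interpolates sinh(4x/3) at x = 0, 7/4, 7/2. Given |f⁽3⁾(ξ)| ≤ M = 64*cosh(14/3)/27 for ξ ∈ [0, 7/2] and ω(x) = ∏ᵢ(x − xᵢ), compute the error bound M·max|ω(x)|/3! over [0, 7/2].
343*sqrt(3)*cosh(14/3)/729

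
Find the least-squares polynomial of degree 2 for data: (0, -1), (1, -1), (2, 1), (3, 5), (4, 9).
-41/35 + (-9/35)x + (5/7)x²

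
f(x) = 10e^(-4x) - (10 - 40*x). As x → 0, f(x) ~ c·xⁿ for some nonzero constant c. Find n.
2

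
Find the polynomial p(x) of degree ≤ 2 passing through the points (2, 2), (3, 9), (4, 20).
2*x**2 - 3*x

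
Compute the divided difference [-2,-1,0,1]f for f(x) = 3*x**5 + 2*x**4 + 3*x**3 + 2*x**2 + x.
14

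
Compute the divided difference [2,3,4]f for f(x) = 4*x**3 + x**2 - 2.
37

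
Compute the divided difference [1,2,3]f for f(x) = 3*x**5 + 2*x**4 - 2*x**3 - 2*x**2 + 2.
306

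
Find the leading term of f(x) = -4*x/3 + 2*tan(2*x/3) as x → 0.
16*x**3/81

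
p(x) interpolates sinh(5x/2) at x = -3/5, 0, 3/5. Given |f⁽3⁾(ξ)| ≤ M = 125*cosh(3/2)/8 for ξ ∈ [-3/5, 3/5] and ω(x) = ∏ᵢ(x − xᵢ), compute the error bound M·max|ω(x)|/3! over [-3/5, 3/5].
sqrt(3)*cosh(3/2)/8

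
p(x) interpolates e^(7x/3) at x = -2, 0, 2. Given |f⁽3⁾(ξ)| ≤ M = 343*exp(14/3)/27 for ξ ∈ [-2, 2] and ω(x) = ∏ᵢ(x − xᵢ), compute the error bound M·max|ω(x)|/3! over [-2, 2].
2744*sqrt(3)*exp(14/3)/729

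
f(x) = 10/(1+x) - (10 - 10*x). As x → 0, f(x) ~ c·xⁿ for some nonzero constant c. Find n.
2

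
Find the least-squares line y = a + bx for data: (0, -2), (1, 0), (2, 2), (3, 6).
a = -12/5, b = 13/5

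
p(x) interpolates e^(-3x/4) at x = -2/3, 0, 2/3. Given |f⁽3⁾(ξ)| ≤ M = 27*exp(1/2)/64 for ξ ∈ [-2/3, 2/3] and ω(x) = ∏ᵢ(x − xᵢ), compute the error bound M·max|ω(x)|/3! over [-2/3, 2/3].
sqrt(3)*exp(1/2)/216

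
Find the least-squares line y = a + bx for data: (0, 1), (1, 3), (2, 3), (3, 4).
a = 7/5, b = 9/10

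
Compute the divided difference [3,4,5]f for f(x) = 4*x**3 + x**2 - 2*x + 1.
49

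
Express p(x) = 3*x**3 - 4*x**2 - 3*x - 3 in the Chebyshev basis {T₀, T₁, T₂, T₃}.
(-5)T₀ + (-3/4)T₁ + (-2)T₂ + (3/4)T₃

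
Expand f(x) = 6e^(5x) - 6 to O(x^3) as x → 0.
30*x + 75*x**2 + O(x**3)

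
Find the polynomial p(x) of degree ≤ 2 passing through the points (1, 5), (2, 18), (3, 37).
3*x**2 + 4*x - 2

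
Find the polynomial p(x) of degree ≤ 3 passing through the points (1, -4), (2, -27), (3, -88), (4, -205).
-3*x**3 - x**2 + x - 1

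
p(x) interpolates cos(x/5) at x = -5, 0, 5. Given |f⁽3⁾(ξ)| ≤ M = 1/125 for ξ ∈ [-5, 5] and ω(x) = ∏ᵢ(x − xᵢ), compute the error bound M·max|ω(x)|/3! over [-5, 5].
sqrt(3)/27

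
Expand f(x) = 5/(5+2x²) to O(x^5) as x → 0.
1 - 2*x**2/5 + 4*x**4/25 + O(x**5)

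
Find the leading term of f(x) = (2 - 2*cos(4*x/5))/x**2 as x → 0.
16/25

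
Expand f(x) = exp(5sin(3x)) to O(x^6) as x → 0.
1 + 15*x + 225*x**2/2 + 540*x**3 + 14175*x**4/8 + 3807*x**5 + O(x**6)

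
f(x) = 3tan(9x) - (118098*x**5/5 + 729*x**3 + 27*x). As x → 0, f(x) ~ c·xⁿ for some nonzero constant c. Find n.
7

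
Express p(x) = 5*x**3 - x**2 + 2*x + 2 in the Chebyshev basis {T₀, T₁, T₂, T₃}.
(3/2)T₀ + (23/4)T₁ + (-1/2)T₂ + (5/4)T₃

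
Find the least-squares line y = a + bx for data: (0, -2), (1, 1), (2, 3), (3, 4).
a = -3/2, b = 2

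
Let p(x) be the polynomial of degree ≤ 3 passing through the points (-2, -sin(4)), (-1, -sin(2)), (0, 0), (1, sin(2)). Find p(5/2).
-15*sin(2)/8 + 35*sin(4)/16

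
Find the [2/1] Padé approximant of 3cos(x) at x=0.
3 - 3*x**2/2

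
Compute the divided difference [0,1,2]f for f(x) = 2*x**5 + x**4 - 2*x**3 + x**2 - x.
32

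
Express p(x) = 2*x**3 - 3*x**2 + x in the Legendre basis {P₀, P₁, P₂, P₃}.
-P₀ + (11/5)P₁ + (-2)P₂ + (4/5)P₃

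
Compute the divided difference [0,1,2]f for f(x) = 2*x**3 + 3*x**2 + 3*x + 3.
9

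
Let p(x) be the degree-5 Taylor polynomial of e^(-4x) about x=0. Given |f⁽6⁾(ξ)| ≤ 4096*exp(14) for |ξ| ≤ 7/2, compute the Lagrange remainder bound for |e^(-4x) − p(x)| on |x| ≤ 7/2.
470596*exp(14)/45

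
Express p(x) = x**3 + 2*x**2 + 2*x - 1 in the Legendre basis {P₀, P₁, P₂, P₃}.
(-1/3)P₀ + (13/5)P₁ + (4/3)P₂ + (2/5)P₃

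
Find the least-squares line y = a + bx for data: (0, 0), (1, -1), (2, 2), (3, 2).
a = -3/5, b = 9/10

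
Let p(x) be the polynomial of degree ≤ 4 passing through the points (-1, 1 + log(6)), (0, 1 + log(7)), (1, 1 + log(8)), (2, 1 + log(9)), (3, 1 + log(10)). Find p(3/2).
1 + log(4*15**(123/128)*2**(3/32)*7**(27/32)/35)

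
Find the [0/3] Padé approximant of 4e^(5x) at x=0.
4/(-125*x**3/6 + 25*x**2/2 - 5*x + 1)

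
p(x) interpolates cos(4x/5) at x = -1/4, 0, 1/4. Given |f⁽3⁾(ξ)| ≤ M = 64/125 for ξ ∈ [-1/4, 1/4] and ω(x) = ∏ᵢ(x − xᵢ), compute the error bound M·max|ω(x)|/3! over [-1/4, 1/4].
sqrt(3)/3375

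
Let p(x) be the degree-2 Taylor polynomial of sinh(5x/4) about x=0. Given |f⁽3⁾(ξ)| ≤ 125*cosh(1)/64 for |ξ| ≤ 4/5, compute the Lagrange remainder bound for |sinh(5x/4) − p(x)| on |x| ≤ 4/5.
cosh(1)/6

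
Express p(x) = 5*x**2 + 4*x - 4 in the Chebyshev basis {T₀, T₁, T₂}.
(-3/2)T₀ + (4)T₁ + (5/2)T₂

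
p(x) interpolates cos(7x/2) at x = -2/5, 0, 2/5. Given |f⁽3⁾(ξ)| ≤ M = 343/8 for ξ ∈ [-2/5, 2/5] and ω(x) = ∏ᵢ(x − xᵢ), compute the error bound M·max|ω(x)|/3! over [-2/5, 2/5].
343*sqrt(3)/3375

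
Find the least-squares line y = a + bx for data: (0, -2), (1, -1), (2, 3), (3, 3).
a = -21/10, b = 19/10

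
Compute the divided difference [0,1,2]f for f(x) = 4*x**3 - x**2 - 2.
11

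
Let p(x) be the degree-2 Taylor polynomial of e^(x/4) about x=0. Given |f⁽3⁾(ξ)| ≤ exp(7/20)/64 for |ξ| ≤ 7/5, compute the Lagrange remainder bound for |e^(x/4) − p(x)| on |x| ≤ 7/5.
343*exp(7/20)/48000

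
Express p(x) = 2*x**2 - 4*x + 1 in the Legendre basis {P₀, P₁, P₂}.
(5/3)P₀ + (-4)P₁ + (4/3)P₂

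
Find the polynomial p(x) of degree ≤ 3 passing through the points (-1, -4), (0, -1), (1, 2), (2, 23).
3*x**3 - 1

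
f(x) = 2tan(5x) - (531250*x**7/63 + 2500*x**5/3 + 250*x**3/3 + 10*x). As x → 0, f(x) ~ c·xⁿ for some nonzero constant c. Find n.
9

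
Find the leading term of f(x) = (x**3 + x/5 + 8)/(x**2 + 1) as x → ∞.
x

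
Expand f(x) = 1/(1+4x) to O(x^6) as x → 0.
1 - 4*x + 16*x**2 - 64*x**3 + 256*x**4 - 1024*x**5 + O(x**6)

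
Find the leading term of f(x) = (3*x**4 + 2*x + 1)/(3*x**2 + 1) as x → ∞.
x**2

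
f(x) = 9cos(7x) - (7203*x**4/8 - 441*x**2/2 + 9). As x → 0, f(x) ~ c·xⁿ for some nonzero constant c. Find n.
6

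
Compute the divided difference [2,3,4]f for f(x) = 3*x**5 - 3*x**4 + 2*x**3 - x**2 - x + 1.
707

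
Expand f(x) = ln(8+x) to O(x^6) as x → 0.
log(8) + x/8 - x**2/128 + x**3/1536 - x**4/16384 + x**5/163840 + O(x**6)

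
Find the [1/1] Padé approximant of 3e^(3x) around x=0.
(9*x/2 + 3)/(1 - 3*x/2)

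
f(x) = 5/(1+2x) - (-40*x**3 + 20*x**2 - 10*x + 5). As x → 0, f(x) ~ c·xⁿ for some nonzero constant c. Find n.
4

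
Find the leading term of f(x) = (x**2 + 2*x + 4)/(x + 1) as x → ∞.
x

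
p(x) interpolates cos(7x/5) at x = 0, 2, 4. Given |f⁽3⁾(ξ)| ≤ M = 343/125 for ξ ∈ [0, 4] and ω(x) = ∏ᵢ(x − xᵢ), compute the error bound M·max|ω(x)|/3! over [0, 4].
2744*sqrt(3)/3375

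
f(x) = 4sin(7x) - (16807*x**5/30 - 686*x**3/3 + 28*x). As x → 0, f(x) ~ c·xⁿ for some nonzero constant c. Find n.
7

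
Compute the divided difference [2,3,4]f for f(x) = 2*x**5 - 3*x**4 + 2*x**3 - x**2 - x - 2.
422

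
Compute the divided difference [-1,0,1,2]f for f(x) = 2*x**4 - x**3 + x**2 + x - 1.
3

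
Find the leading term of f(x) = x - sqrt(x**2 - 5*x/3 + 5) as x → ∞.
5/6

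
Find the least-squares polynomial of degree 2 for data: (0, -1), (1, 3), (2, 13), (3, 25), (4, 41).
-9/7 + (111/35)x + (13/7)x²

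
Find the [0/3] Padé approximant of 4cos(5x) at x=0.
4/(25*x**2/2 + 1)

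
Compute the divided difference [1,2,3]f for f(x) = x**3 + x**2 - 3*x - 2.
7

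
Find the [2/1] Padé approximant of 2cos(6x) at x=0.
2 - 36*x**2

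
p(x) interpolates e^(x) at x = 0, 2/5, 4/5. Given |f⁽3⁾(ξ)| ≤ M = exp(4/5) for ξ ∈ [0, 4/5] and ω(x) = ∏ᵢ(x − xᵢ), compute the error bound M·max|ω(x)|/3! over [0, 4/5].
8*sqrt(3)*exp(4/5)/3375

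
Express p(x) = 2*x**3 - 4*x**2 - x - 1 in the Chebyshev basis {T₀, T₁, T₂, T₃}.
(-3)T₀ + (1/2)T₁ + (-2)T₂ + (1/2)T₃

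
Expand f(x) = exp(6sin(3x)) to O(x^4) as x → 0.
1 + 18*x + 162*x**2 + 945*x**3 + O(x**4)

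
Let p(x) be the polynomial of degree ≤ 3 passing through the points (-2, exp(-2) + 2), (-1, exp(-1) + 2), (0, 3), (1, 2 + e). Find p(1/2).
(-5*e + 1 + (5*e + 47)*exp(2))*exp(-2)/16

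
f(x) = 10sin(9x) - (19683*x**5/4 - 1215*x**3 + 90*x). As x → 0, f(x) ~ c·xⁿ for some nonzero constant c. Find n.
7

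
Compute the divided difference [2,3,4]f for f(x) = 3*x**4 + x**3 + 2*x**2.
176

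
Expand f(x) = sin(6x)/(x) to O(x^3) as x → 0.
6 - 36*x**2 + O(x**3)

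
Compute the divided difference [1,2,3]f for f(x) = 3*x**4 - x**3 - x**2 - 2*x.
68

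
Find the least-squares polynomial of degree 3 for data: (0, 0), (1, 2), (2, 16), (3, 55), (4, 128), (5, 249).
(-19/42)x + (13/28)x² + (23/12)x³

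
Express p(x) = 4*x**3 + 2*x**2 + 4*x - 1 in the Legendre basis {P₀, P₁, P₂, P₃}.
(-1/3)P₀ + (32/5)P₁ + (4/3)P₂ + (8/5)P₃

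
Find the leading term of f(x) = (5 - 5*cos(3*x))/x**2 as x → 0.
45/2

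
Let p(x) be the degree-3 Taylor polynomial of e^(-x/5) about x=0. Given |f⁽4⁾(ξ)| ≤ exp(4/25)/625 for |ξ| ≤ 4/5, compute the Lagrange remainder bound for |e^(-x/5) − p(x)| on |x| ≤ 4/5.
32*exp(4/25)/1171875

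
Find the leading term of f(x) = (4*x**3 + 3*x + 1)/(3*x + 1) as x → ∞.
4*x**2/3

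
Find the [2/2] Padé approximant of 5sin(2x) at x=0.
10*x/(2*x**2/3 + 1)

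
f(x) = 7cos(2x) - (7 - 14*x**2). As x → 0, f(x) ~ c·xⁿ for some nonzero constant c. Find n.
4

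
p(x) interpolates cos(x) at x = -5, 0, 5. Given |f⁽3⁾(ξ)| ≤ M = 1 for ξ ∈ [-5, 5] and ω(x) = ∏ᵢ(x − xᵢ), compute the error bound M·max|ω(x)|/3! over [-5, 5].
125*sqrt(3)/27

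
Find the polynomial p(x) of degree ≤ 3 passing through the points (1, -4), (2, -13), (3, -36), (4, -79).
-x**3 - x**2 + x - 3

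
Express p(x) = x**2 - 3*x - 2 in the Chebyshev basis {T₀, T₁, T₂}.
(-3/2)T₀ + (-3)T₁ + (1/2)T₂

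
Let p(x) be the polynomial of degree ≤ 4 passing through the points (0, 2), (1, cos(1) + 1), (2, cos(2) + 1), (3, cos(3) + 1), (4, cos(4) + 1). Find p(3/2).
45*cos(2)/64 + 3*cos(4)/128 - 5*cos(3)/32 + 15*cos(1)/32 + 123/128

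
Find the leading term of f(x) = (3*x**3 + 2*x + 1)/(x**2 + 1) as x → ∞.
3*x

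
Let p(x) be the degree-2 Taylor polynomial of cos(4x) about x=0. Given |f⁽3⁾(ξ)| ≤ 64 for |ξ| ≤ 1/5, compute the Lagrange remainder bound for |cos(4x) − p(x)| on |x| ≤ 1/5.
32/375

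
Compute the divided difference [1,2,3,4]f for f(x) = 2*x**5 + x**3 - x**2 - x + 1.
131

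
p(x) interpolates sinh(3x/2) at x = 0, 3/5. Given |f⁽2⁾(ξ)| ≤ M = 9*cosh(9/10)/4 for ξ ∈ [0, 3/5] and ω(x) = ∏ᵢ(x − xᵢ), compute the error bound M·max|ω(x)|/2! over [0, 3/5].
81*cosh(9/10)/800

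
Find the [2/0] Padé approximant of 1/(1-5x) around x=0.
25*x**2 + 5*x + 1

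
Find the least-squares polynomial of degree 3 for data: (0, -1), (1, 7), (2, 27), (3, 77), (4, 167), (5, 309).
-47/63 + (715/189)x + (125/126)x² + (115/54)x³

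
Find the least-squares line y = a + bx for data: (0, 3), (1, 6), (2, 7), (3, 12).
a = 14/5, b = 14/5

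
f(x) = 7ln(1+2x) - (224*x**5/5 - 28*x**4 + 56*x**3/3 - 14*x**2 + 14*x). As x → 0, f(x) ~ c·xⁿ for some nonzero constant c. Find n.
6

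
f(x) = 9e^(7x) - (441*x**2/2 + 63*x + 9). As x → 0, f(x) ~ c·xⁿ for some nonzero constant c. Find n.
3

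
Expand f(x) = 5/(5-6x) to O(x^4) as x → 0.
1 + 6*x/5 + 36*x**2/25 + 216*x**3/125 + O(x**4)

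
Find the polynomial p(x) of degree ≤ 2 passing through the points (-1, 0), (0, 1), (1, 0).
1 - x**2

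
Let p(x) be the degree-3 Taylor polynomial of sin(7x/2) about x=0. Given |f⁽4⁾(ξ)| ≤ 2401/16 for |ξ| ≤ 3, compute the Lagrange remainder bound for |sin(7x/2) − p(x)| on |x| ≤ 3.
64827/128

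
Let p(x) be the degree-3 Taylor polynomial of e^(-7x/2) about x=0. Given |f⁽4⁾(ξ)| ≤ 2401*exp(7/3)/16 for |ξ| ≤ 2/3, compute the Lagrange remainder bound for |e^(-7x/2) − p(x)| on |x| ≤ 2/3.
2401*exp(7/3)/1944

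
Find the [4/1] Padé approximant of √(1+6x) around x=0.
(243*x**4/40 - 27*x**3/5 + 81*x**2/10 + 36*x/5 + 1)/(21*x/5 + 1)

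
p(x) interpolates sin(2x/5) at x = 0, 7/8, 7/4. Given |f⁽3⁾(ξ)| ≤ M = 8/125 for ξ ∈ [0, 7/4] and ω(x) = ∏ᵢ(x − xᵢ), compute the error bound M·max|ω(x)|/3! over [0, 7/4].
343*sqrt(3)/216000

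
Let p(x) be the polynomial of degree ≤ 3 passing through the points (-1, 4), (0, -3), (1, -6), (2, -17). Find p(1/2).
-17/4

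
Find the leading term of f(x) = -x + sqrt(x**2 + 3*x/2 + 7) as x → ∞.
3/4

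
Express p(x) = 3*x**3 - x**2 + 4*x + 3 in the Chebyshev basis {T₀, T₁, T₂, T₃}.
(5/2)T₀ + (25/4)T₁ + (-1/2)T₂ + (3/4)T₃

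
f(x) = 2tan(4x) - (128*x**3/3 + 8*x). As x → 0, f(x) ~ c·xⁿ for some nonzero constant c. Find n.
5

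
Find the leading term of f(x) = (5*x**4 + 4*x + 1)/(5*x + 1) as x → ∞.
x**3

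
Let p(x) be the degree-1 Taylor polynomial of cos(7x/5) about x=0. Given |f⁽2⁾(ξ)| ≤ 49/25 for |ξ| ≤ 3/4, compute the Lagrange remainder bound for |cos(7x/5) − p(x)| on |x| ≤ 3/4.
441/800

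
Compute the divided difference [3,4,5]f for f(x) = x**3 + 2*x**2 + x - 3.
14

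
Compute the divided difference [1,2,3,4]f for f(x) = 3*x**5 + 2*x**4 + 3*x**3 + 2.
218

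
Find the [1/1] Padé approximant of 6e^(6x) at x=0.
(18*x + 6)/(1 - 3*x)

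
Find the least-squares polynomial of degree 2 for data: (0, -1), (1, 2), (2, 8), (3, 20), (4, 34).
-1 + (4/5)x + (2)x²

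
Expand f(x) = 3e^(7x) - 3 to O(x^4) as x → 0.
21*x + 147*x**2/2 + 343*x**3/2 + O(x**4)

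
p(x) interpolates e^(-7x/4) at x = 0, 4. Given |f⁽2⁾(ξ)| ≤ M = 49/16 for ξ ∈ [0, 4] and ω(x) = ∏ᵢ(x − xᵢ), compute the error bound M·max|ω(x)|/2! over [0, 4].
49/8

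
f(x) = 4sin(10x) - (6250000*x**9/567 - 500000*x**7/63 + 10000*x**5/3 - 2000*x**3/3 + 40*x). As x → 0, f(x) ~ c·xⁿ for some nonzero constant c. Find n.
11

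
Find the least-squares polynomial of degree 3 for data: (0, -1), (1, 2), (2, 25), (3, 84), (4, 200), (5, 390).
-15/14 + (5/84)x + (3/14)x² + (37/12)x³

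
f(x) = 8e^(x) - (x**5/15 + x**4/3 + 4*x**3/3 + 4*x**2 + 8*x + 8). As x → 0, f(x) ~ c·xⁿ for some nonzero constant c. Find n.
6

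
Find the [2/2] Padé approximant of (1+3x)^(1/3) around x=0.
(7*x**2/3 + 7*x/2 + 1)/(5*x**2/6 + 5*x/2 + 1)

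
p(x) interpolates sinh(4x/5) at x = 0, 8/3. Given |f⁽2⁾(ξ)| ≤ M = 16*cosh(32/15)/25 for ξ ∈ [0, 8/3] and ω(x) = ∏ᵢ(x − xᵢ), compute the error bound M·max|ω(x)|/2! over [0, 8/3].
128*cosh(32/15)/225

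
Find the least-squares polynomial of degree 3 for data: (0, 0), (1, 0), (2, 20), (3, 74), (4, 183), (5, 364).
-19/126 + (-1805/756)x + (11/126)x² + (323/108)x³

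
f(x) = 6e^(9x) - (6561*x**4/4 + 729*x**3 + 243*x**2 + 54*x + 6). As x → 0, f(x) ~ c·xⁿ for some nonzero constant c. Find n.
5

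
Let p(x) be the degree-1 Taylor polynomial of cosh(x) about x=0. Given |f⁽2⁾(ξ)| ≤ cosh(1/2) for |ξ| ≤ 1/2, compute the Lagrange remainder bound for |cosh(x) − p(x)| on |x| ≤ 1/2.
cosh(1/2)/8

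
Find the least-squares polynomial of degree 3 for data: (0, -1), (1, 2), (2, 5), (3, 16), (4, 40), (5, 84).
-17/18 + (3401/756)x + (-178/63)x² + (115/108)x³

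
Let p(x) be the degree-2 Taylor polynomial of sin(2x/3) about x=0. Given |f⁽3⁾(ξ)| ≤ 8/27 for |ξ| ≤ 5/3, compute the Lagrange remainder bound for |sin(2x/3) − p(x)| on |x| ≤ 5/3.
500/2187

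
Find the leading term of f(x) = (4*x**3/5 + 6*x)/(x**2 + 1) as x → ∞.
4*x/5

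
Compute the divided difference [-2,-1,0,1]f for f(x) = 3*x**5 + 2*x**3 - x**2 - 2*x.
17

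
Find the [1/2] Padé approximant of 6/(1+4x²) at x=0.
6/(4*x**2 + 1)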